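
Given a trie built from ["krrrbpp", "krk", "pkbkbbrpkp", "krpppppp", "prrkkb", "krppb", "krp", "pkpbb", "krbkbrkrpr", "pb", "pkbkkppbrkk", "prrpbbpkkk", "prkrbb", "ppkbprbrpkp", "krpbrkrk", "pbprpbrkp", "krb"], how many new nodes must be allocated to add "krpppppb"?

1

The longest prefix of "krpppppb" already in the trie is "krppppp" (length 7).
New nodes needed: |"krpppppb"| − 7 = 8 − 7 = 1.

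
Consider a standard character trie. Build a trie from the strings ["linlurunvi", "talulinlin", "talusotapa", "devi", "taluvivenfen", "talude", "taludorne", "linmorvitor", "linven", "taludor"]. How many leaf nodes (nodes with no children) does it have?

9

A leaf is a node with no children — equivalently, the end of a word that is not a proper prefix of any other stored word.
Those words: "devi", "linlurunvi", "linmorvitor", "linven", "talude", "taludorne", "talulinlin", "talusotapa", "taluvivenfen"
Leaf count: 9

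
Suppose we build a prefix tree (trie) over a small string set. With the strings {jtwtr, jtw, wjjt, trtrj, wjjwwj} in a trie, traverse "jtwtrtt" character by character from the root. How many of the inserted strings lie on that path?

2

Check each prefix of "jtwtrtt" against the stored set — each match is an end-marker on the path.
Prefixes of the query that are stored words: "jtw", "jtwtr"
Count: 2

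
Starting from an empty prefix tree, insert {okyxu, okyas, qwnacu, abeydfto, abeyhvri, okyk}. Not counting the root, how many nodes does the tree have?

Count nodes per top-level branch (shared prefixes stored once):
  'a'-branch (abeydfto, abeyhvri): 12 nodes
  'o'-branch (okyas, okyk, okyxu): 8 nodes
  'q'-branch (qwnacu): 6 nodes
Sum: 26

26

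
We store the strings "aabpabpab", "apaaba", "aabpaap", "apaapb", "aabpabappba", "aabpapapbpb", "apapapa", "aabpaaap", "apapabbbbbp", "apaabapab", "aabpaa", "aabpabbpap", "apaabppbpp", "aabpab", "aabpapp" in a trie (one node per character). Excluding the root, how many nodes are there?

54

For each word, the new-node count is its length minus the longest prefix already in the trie:
  "aabpabpab" → 9 new (a, a, b, p, a, b, p, a, b)
  "apaaba" → prefix "a" already present; 5 new (p, a, a, b, a)
  "aabpaap" → prefix "aabpa" already present; 2 new (a, p)
  "apaapb" → prefix "apaa" already present; 2 new (p, b)
  "aabpabappba" → prefix "aabpab" already present; 5 new (a, p, p, b, a)
  "aabpapapbpb" → prefix "aabpa" already present; 6 new (p, a, p, b, p, b)
  "apapapa" → prefix "apa" already present; 4 new (p, a, p, a)
  "aabpaaap" → prefix "aabpaa" already present; 2 new (a, p)
  "apapabbbbbp" → prefix "apapa" already present; 6 new (b, b, b, b, b, p)
  "apaabapab" → prefix "apaaba" already present; 3 new (p, a, b)
  "aabpaa" → prefix "aabpaa" already present; 0 new (none)
  "aabpabbpap" → prefix "aabpab" already present; 4 new (b, p, a, p)
  "apaabppbpp" → prefix "apaab" already present; 5 new (p, p, b, p, p)
  "aabpab" → prefix "aabpab" already present; 0 new (none)
  "aabpapp" → prefix "aabpap" already present; 1 new (p)
Total nodes = 9 + 5 + 2 + 2 + 5 + 6 + 4 + 2 + 6 + 3 + 0 + 4 + 5 + 0 + 1 = 54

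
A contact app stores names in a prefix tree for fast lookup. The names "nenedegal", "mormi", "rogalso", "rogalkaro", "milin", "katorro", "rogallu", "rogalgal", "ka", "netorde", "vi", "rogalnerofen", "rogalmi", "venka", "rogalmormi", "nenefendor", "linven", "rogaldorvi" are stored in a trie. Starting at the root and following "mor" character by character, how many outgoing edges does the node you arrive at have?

1

Walk "mor" from the root, arriving at one node.
Characters that immediately follow "mor" among the stored strings: {m}.
That node has 1 child edge.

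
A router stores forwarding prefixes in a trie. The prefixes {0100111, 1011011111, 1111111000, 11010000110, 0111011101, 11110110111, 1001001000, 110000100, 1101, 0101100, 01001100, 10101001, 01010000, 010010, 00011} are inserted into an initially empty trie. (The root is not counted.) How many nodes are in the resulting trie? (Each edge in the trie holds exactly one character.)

Insert word by word; a character creates a node only if that edge doesn't already exist:
  "0100111" → 7 new (0, 1, 0, 0, 1, 1, 1)
  "1011011111" → 10 new (1, 0, 1, 1, 0, 1, 1, 1, 1, 1)
  "1111111000" → prefix "1" already present; 9 new (1, 1, 1, 1, 1, 1, 0, 0, 0)
  "11010000110" → prefix "11" already present; 9 new (0, 1, 0, 0, 0, 0, 1, 1, 0)
  "0111011101" → prefix "01" already present; 8 new (1, 1, 0, 1, 1, 1, 0, 1)
  "11110110111" → prefix "1111" already present; 7 new (0, 1, 1, 0, 1, 1, 1)
  "1001001000" → prefix "10" already present; 8 new (0, 1, 0, 0, 1, 0, 0, 0)
  "110000100" → prefix "110" already present; 6 new (0, 0, 0, 1, 0, 0)
  "1101" → prefix "1101" already present; 0 new (none)
  "0101100" → prefix "010" already present; 4 new (1, 1, 0, 0)
  "01001100" → prefix "010011" already present; 2 new (0, 0)
  "10101001" → prefix "101" already present; 5 new (0, 1, 0, 0, 1)
  "01010000" → prefix "0101" already present; 4 new (0, 0, 0, 0)
  "010010" → prefix "01001" already present; 1 new (0)
  "00011" → prefix "0" already present; 4 new (0, 0, 1, 1)
Total nodes = 7 + 10 + 9 + 9 + 8 + 7 + 8 + 6 + 0 + 4 + 2 + 5 + 4 + 1 + 4 = 84

84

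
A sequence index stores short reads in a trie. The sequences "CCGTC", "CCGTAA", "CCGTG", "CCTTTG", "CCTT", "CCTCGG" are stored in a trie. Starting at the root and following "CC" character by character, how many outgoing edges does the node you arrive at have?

Walk "CC" from the root, arriving at one node.
Distinct next characters after "CC": G, T.
That node has 2 child edges.

2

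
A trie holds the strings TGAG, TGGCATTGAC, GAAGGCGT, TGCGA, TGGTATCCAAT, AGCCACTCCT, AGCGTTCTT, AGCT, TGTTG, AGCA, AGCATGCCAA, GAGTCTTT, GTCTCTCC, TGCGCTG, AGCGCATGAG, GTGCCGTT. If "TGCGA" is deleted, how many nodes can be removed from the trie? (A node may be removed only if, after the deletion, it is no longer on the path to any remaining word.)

1

After clearing the end-marker at "TGCGA", prune upward until reaching a node still needed by another word.
The suffix "A" (1 node) is used only by "TGCGA"; the node for "TGCG" still has the child "C", so pruning stops there.
Nodes removed: 1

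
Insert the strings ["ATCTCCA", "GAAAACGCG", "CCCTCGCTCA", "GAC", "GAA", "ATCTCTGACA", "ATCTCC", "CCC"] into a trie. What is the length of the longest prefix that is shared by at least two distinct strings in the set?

6

Look for the deepest trie node that still has at least two words in its subtree.
e.g. "ATCTCC" and "ATCTCCA" share the prefix "ATCTCC" of length 6; no pair shares a longer one.
Longest shared-prefix length: 6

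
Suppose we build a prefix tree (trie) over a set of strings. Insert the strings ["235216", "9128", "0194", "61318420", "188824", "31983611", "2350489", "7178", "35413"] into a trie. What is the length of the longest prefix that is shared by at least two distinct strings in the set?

Equivalently: take the maximum, over all pairs, of their longest common prefix length.
e.g. "2350489" and "235216" share the prefix "235" of length 3; no pair shares a longer one.
Longest shared-prefix length: 3

3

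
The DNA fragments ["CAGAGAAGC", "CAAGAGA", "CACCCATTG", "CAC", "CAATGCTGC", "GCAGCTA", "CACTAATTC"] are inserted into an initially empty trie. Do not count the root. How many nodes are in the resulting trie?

40

For each word, the new-node count is its length minus the longest prefix already in the trie:
  "CAGAGAAGC" → 9 new (C, A, G, A, G, A, A, G, C)
  "CAAGAGA" → prefix "CA" already present; 5 new (A, G, A, G, A)
  "CACCCATTG" → prefix "CA" already present; 7 new (C, C, C, A, T, T, G)
  "CAC" → prefix "CAC" already present; 0 new (none)
  "CAATGCTGC" → prefix "CAA" already present; 6 new (T, G, C, T, G, C)
  "GCAGCTA" → 7 new (G, C, A, G, C, T, A)
  "CACTAATTC" → prefix "CAC" already present; 6 new (T, A, A, T, T, C)
Total nodes = 9 + 5 + 7 + 0 + 6 + 7 + 6 = 40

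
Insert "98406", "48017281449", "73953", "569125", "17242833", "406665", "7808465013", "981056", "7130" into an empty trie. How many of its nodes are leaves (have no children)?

Leaves are exactly the stored words that no other stored word extends.
Those words: "17242833", "406665", "48017281449", "569125", "7130", "73953", "7808465013", "981056", "98406"
Leaf count: 9

9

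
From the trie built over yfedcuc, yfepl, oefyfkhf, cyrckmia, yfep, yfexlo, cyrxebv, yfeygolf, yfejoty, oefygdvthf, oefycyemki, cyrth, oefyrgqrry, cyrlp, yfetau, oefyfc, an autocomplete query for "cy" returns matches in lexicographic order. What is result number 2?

cyrlp

Words with prefix "cy", in lexicographic order: "cyrckmia", "cyrlp", "cyrth", "cyrxebv"
Position 2: cyrlp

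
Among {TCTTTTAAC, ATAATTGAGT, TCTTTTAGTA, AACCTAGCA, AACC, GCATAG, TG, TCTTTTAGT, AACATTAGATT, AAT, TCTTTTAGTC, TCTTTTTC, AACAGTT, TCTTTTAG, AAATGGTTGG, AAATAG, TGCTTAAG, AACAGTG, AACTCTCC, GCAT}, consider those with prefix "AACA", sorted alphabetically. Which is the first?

AACAGTG

Words with prefix "AACA", in lexicographic order: "AACAGTG", "AACAGTT", "AACATTAGATT"
Position 1: AACAGTG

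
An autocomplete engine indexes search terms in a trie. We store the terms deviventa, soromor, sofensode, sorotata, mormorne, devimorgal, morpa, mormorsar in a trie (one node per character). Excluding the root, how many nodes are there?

46

Insert word by word; a character creates a node only if that edge doesn't already exist:
  "deviventa" → 9 new (d, e, v, i, v, e, n, t, a)
  "soromor" → 7 new (s, o, r, o, m, o, r)
  "sofensode" → prefix "so" already present; 7 new (f, e, n, s, o, d, e)
  "sorotata" → prefix "soro" already present; 4 new (t, a, t, a)
  "mormorne" → 8 new (m, o, r, m, o, r, n, e)
  "devimorgal" → prefix "devi" already present; 6 new (m, o, r, g, a, l)
  "morpa" → prefix "mor" already present; 2 new (p, a)
  "mormorsar" → prefix "mormor" already present; 3 new (s, a, r)
Total nodes = 9 + 7 + 7 + 4 + 8 + 6 + 2 + 3 = 46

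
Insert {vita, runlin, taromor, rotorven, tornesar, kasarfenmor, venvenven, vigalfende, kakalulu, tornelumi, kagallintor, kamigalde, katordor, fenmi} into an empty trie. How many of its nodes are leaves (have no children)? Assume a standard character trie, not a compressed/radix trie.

14

Leaves are exactly the stored words that no other stored word extends.
Those words: "fenmi", "kagallintor", "kakalulu", "kamigalde", "kasarfenmor", "katordor", "rotorven", "runlin", "taromor", "tornelumi", "tornesar", "venvenven", "vigalfende", "vita"
Leaf count: 14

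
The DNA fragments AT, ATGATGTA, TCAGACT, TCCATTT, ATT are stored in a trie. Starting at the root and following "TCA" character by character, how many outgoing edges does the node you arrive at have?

1

Follow the path "TCA" to its node, then look at its outgoing edges.
Characters that immediately follow "TCA" among the stored strings: {G}.
That node has 1 child edge.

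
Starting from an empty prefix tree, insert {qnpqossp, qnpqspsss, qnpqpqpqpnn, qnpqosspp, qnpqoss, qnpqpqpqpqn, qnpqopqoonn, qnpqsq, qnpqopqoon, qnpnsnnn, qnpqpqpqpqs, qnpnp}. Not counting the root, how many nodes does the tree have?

Count nodes per top-level branch (shared prefixes stored once):
  'q'-branch (qnpnp, qnpnsnnn, qnpqopqoon, qnpqopqoonn, qnpqoss, qnpqossp, qnpqosspp, qnpqpqpqpnn, qnpqpqpqpqn, qnpqpqpqpqs, qnpqspsss, qnpqsq): 37 nodes
Sum: 37

37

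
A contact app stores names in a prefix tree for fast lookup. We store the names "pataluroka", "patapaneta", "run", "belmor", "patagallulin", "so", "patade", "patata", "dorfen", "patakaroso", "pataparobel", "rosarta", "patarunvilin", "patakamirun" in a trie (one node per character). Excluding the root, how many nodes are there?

For each word, the new-node count is its length minus the longest prefix already in the trie:
  "pataluroka" → 10 new (p, a, t, a, l, u, r, o, k, a)
  "patapaneta" → prefix "pata" already present; 6 new (p, a, n, e, t, a)
  "run" → 3 new (r, u, n)
  "belmor" → 6 new (b, e, l, m, o, r)
  "patagallulin" → prefix "pata" already present; 8 new (g, a, l, l, u, l, i, n)
  "so" → 2 new (s, o)
  "patade" → prefix "pata" already present; 2 new (d, e)
  "patata" → prefix "pata" already present; 2 new (t, a)
  "dorfen" → 6 new (d, o, r, f, e, n)
  "patakaroso" → prefix "pata" already present; 6 new (k, a, r, o, s, o)
  "pataparobel" → prefix "patapa" already present; 5 new (r, o, b, e, l)
  "rosarta" → prefix "r" already present; 6 new (o, s, a, r, t, a)
  "patarunvilin" → prefix "pata" already present; 8 new (r, u, n, v, i, l, i, n)
  "patakamirun" → prefix "pataka" already present; 5 new (m, i, r, u, n)
Total nodes = 10 + 6 + 3 + 6 + 8 + 2 + 2 + 2 + 6 + 6 + 5 + 6 + 8 + 5 = 75

75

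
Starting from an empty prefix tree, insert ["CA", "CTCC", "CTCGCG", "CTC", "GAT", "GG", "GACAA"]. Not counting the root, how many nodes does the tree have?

15

Insert word by word; a character creates a node only if that edge doesn't already exist:
  "CA" → 2 new (C, A)
  "CTCC" → prefix "C" already present; 3 new (T, C, C)
  "CTCGCG" → prefix "CTC" already present; 3 new (G, C, G)
  "CTC" → prefix "CTC" already present; 0 new (none)
  "GAT" → 3 new (G, A, T)
  "GG" → prefix "G" already present; 1 new (G)
  "GACAA" → prefix "GA" already present; 3 new (C, A, A)
Total nodes = 2 + 3 + 3 + 0 + 3 + 1 + 3 = 15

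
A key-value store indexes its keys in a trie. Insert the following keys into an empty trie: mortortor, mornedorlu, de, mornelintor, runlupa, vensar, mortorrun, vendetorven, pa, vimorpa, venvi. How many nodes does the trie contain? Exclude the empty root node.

58

Trace insertions, counting only characters that open a new branch:
  "mortortor" → 9 new (m, o, r, t, o, r, t, o, r)
  "mornedorlu" → prefix "mor" already present; 7 new (n, e, d, o, r, l, u)
  "de" → 2 new (d, e)
  "mornelintor" → prefix "morne" already present; 6 new (l, i, n, t, o, r)
  "runlupa" → 7 new (r, u, n, l, u, p, a)
  "vensar" → 6 new (v, e, n, s, a, r)
  "mortorrun" → prefix "mortor" already present; 3 new (r, u, n)
  "vendetorven" → prefix "ven" already present; 8 new (d, e, t, o, r, v, e, n)
  "pa" → 2 new (p, a)
  "vimorpa" → prefix "v" already present; 6 new (i, m, o, r, p, a)
  "venvi" → prefix "ven" already present; 2 new (v, i)
Total nodes = 9 + 7 + 2 + 6 + 7 + 6 + 3 + 8 + 2 + 6 + 2 = 58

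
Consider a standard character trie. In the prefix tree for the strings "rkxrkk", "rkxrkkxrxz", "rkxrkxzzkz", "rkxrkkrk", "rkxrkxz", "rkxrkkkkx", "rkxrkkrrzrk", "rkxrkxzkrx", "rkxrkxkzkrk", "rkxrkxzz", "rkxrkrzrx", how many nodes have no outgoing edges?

Leaves are exactly the stored words that no other stored word extends.
Those words: "rkxrkkkkx", "rkxrkkrk", "rkxrkkrrzrk", "rkxrkkxrxz", "rkxrkrzrx", "rkxrkxkzkrk", "rkxrkxzkrx", "rkxrkxzzkz"
Leaf count: 8

8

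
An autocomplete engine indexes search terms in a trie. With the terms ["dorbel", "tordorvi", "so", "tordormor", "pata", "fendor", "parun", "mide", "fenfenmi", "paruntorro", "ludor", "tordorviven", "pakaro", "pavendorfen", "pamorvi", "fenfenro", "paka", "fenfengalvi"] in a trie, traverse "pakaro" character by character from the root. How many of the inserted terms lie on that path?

2

Traverse "pakaro" character by character; count nodes along the way that are marked as word ends.
Prefixes of the query that are stored words: "paka", "pakaro"
Count: 2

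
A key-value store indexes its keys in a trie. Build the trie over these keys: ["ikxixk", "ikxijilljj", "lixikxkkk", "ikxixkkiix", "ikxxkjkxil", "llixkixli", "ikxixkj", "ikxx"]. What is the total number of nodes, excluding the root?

Count nodes per top-level branch (shared prefixes stored once):
  'i'-branch (ikxijilljj, ikxixk, ikxixkj, ikxixkkiix, ikxx, ikxxkjkxil): 24 nodes
  'l'-branch (lixikxkkk, llixkixli): 17 nodes
Sum: 41

41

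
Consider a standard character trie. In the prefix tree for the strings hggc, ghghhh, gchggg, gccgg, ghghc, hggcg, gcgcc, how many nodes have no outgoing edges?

6

Leaves are exactly the stored words that no other stored word extends.
Those words: "gccgg", "gcgcc", "gchggg", "ghghc", "ghghhh", "hggcg"
Leaf count: 6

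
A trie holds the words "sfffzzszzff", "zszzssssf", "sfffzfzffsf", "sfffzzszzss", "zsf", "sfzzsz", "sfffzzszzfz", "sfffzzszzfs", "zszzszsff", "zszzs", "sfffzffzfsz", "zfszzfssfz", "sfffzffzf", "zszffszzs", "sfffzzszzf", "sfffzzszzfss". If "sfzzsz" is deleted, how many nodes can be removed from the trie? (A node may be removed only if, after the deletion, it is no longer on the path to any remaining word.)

After clearing the end-marker at "sfzzsz", prune upward until reaching a node still needed by another word.
The suffix "zzsz" (4 nodes) is used only by "sfzzsz"; the node for "sf" still has the child "f", so pruning stops there.
Nodes removed: 4

4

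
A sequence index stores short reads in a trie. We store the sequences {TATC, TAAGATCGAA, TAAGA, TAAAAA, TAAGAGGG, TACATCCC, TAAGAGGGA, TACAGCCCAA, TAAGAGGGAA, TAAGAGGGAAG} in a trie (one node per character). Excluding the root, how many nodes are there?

33

For each word, the new-node count is its length minus the longest prefix already in the trie:
  "TATC" → 4 new (T, A, T, C)
  "TAAGATCGAA" → prefix "TA" already present; 8 new (A, G, A, T, C, G, A, A)
  "TAAGA" → prefix "TAAGA" already present; 0 new (none)
  "TAAAAA" → prefix "TAA" already present; 3 new (A, A, A)
  "TAAGAGGG" → prefix "TAAGA" already present; 3 new (G, G, G)
  "TACATCCC" → prefix "TA" already present; 6 new (C, A, T, C, C, C)
  "TAAGAGGGA" → prefix "TAAGAGGG" already present; 1 new (A)
  "TACAGCCCAA" → prefix "TACA" already present; 6 new (G, C, C, C, A, A)
  "TAAGAGGGAA" → prefix "TAAGAGGGA" already present; 1 new (A)
  "TAAGAGGGAAG" → prefix "TAAGAGGGAA" already present; 1 new (G)
Total nodes = 4 + 8 + 0 + 3 + 3 + 6 + 1 + 6 + 1 + 1 = 33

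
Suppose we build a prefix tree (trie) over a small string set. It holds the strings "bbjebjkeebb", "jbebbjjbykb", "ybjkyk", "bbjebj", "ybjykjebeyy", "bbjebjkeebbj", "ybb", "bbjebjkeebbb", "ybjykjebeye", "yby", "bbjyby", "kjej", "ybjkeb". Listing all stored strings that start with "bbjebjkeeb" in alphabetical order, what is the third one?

bbjebjkeebbj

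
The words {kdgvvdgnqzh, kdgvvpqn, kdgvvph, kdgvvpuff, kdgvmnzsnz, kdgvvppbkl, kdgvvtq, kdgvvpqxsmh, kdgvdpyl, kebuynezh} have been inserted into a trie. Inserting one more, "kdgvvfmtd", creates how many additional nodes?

The longest prefix of "kdgvvfmtd" already in the trie is "kdgvv" (length 5).
So 9 − 5 = 4 new nodes.

4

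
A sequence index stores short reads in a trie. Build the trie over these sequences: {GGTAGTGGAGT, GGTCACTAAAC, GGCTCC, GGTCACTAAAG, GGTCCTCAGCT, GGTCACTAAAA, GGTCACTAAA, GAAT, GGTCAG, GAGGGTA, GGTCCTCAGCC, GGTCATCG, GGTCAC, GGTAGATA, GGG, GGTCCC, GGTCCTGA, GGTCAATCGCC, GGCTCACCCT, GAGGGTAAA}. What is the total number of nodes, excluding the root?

65

For each word, the new-node count is its length minus the longest prefix already in the trie:
  "GGTAGTGGAGT" → 11 new (G, G, T, A, G, T, G, G, A, G, T)
  "GGTCACTAAAC" → prefix "GGT" already present; 8 new (C, A, C, T, A, A, A, C)
  "GGCTCC" → prefix "GG" already present; 4 new (C, T, C, C)
  "GGTCACTAAAG" → prefix "GGTCACTAAA" already present; 1 new (G)
  "GGTCCTCAGCT" → prefix "GGTC" already present; 7 new (C, T, C, A, G, C, T)
  "GGTCACTAAAA" → prefix "GGTCACTAAA" already present; 1 new (A)
  "GGTCACTAAA" → prefix "GGTCACTAAA" already present; 0 new (none)
  "GAAT" → prefix "G" already present; 3 new (A, A, T)
  "GGTCAG" → prefix "GGTCA" already present; 1 new (G)
  "GAGGGTA" → prefix "GA" already present; 5 new (G, G, G, T, A)
  "GGTCCTCAGCC" → prefix "GGTCCTCAGC" already present; 1 new (C)
  "GGTCATCG" → prefix "GGTCA" already present; 3 new (T, C, G)
  "GGTCAC" → prefix "GGTCAC" already present; 0 new (none)
  "GGTAGATA" → prefix "GGTAG" already present; 3 new (A, T, A)
  "GGG" → prefix "GG" already present; 1 new (G)
  "GGTCCC" → prefix "GGTCC" already present; 1 new (C)
  "GGTCCTGA" → prefix "GGTCCT" already present; 2 new (G, A)
  "GGTCAATCGCC" → prefix "GGTCA" already present; 6 new (A, T, C, G, C, C)
  "GGCTCACCCT" → prefix "GGCTC" already present; 5 new (A, C, C, C, T)
  "GAGGGTAAA" → prefix "GAGGGTA" already present; 2 new (A, A)
Total nodes = 11 + 8 + 4 + 1 + 7 + 1 + 0 + 3 + 1 + 5 + 1 + 3 + 0 + 3 + 1 + 1 + 2 + 6 + 5 + 2 = 65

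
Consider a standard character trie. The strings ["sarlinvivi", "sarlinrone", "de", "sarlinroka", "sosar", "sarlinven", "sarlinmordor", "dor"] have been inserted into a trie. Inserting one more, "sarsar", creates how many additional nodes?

The longest prefix of "sarsar" already in the trie is "sar" (length 3).
So 6 − 3 = 3 new nodes.

3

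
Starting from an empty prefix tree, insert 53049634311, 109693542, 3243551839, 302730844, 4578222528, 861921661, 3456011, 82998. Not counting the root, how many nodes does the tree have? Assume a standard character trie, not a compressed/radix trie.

For each word, the new-node count is its length minus the longest prefix already in the trie:
  "53049634311" → 11 new (5, 3, 0, 4, 9, 6, 3, 4, 3, 1, 1)
  "109693542" → 9 new (1, 0, 9, 6, 9, 3, 5, 4, 2)
  "3243551839" → 10 new (3, 2, 4, 3, 5, 5, 1, 8, 3, 9)
  "302730844" → prefix "3" already present; 8 new (0, 2, 7, 3, 0, 8, 4, 4)
  "4578222528" → 10 new (4, 5, 7, 8, 2, 2, 2, 5, 2, 8)
  "861921661" → 9 new (8, 6, 1, 9, 2, 1, 6, 6, 1)
  "3456011" → prefix "3" already present; 6 new (4, 5, 6, 0, 1, 1)
  "82998" → prefix "8" already present; 4 new (2, 9, 9, 8)
Total nodes = 11 + 9 + 10 + 8 + 10 + 9 + 6 + 4 = 67

67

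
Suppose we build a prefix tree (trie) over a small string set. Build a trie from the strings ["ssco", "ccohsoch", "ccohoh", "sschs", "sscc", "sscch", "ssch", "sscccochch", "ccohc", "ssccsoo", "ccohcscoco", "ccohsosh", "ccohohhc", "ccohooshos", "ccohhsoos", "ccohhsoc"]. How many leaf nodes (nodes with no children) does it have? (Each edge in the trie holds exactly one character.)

12

A leaf is a node with no children — equivalently, the end of a word that is not a proper prefix of any other stored word.
Those words: "ccohcscoco", "ccohhsoc", "ccohhsoos", "ccohohhc", "ccohooshos", "ccohsoch", "ccohsosh", "sscccochch", "sscch", "ssccsoo", "sschs", "ssco"
Leaf count: 12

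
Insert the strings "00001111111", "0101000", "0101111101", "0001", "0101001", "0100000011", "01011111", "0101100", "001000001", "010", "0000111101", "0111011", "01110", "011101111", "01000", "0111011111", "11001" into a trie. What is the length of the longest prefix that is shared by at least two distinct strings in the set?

9

The deepest shared node is where two words last agree before diverging.
e.g. "011101111" and "0111011111" share the prefix "011101111" of length 9; no pair shares a longer one.
Longest shared-prefix length: 9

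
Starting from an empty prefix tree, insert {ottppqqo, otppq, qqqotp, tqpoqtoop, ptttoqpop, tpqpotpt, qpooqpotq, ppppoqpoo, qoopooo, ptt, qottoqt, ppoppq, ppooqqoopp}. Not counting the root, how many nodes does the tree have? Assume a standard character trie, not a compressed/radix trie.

80

Count nodes per top-level branch (shared prefixes stored once):
  'o'-branch (otppq, ottppqqo): 11 nodes
  'p'-branch (ppooqqoopp, ppoppq, ppppoqpoo, ptt, ptttoqpop): 28 nodes
  'q'-branch (qoopooo, qottoqt, qpooqpotq, qqqotp): 25 nodes
  't'-branch (tpqpotpt, tqpoqtoop): 16 nodes
Sum: 80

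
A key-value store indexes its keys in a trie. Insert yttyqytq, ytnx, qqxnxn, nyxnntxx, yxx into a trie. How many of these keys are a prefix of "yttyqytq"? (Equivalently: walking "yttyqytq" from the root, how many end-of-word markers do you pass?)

1

Traverse "yttyqytq" character by character; count nodes along the way that are marked as word ends.
Prefixes of the query that are stored words: "yttyqytq"
Count: 1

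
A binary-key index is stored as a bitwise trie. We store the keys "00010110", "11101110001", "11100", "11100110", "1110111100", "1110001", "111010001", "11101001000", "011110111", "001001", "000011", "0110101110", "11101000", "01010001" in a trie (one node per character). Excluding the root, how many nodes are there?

For each word, the new-node count is its length minus the longest prefix already in the trie:
  "00010110" → 8 new (0, 0, 0, 1, 0, 1, 1, 0)
  "11101110001" → 11 new (1, 1, 1, 0, 1, 1, 1, 0, 0, 0, 1)
  "11100" → prefix "1110" already present; 1 new (0)
  "11100110" → prefix "11100" already present; 3 new (1, 1, 0)
  "1110111100" → prefix "1110111" already present; 3 new (1, 0, 0)
  "1110001" → prefix "11100" already present; 2 new (0, 1)
  "111010001" → prefix "11101" already present; 4 new (0, 0, 0, 1)
  "11101001000" → prefix "1110100" already present; 4 new (1, 0, 0, 0)
  "011110111" → prefix "0" already present; 8 new (1, 1, 1, 1, 0, 1, 1, 1)
  "001001" → prefix "00" already present; 4 new (1, 0, 0, 1)
  "000011" → prefix "000" already present; 3 new (0, 1, 1)
  "0110101110" → prefix "011" already present; 7 new (0, 1, 0, 1, 1, 1, 0)
  "11101000" → prefix "11101000" already present; 0 new (none)
  "01010001" → prefix "01" already present; 6 new (0, 1, 0, 0, 0, 1)
Total nodes = 8 + 11 + 1 + 3 + 3 + 2 + 4 + 4 + 8 + 4 + 3 + 7 + 0 + 6 = 64

64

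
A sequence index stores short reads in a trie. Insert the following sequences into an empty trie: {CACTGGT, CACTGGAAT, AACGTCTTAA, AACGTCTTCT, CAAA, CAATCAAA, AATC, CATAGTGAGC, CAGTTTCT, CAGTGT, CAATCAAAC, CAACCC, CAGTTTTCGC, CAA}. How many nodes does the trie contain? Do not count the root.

Insert word by word; a character creates a node only if that edge doesn't already exist:
  "CACTGGT" → 7 new (C, A, C, T, G, G, T)
  "CACTGGAAT" → prefix "CACTGG" already present; 3 new (A, A, T)
  "AACGTCTTAA" → 10 new (A, A, C, G, T, C, T, T, A, A)
  "AACGTCTTCT" → prefix "AACGTCTT" already present; 2 new (C, T)
  "CAAA" → prefix "CA" already present; 2 new (A, A)
  "CAATCAAA" → prefix "CAA" already present; 5 new (T, C, A, A, A)
  "AATC" → prefix "AA" already present; 2 new (T, C)
  "CATAGTGAGC" → prefix "CA" already present; 8 new (T, A, G, T, G, A, G, C)
  "CAGTTTCT" → prefix "CA" already present; 6 new (G, T, T, T, C, T)
  "CAGTGT" → prefix "CAGT" already present; 2 new (G, T)
  "CAATCAAAC" → prefix "CAATCAAA" already present; 1 new (C)
  "CAACCC" → prefix "CAA" already present; 3 new (C, C, C)
  "CAGTTTTCGC" → prefix "CAGTTT" already present; 4 new (T, C, G, C)
  "CAA" → prefix "CAA" already present; 0 new (none)
Total nodes = 7 + 3 + 10 + 2 + 2 + 5 + 2 + 8 + 6 + 2 + 1 + 3 + 4 + 0 = 55

55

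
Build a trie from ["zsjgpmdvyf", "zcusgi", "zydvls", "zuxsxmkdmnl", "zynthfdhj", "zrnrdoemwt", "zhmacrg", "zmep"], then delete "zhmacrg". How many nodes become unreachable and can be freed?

6

Walk "zhmacrg" from the leaf back toward the root, removing each node that no remaining word uses.
The suffix "hmacrg" (6 nodes) is used only by "zhmacrg"; the node for "z" still has the child "s", so pruning stops there.
Nodes removed: 6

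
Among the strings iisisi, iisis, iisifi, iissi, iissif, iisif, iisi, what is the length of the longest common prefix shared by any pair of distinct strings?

5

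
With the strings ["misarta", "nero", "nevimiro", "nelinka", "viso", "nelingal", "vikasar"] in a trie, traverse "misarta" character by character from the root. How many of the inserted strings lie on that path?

1

Traverse "misarta" character by character; count nodes along the way that are marked as word ends.
Prefixes of the query that are stored words: "misarta"
Count: 1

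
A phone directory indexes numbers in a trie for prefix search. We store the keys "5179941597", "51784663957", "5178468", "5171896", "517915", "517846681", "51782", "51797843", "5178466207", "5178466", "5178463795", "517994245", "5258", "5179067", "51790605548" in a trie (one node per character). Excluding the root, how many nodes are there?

Count nodes per top-level branch (shared prefixes stored once):
  '5'-branch (5171896, 51782, 5178463795, 5178466, 5178466207, 51784663957, 517846681, 5178468, 51790605548, 5179067, 517915, 51797843, 5179941597, 517994245, 5258): 53 nodes
Sum: 53

53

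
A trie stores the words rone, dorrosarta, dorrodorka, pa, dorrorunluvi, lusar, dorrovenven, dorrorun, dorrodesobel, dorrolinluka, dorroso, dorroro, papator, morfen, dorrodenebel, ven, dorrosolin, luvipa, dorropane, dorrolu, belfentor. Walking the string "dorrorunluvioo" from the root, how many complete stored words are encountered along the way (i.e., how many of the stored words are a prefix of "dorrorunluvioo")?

Traverse "dorrorunluvioo" character by character; count nodes along the way that are marked as word ends.
Prefixes of the query that are stored words: "dorrorun", "dorrorunluvi"
Count: 2

2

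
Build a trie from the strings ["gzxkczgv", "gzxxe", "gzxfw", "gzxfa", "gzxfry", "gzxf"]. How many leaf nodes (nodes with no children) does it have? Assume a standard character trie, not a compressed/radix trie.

5

Leaves are exactly the stored words that no other stored word extends.
Those words: "gzxfa", "gzxfry", "gzxfw", "gzxkczgv", "gzxxe"
Leaf count: 5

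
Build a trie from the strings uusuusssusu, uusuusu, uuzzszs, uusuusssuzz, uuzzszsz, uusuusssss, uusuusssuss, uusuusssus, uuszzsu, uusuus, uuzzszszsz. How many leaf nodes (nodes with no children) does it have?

7

Leaves are exactly the stored words that no other stored word extends.
Those words: "uusuusssss", "uusuusssuss", "uusuusssusu", "uusuusssuzz", "uusuusu", "uuszzsu", "uuzzszszsz"
Leaf count: 7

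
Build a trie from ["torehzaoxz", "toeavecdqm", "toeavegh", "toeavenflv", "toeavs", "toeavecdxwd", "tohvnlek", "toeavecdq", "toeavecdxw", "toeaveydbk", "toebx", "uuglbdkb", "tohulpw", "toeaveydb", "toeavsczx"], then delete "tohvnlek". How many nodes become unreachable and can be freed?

5

After clearing the end-marker at "tohvnlek", prune upward until reaching a node still needed by another word.
The suffix "vnlek" (5 nodes) is used only by "tohvnlek"; the node for "toh" still has the child "u", so pruning stops there.
Nodes removed: 5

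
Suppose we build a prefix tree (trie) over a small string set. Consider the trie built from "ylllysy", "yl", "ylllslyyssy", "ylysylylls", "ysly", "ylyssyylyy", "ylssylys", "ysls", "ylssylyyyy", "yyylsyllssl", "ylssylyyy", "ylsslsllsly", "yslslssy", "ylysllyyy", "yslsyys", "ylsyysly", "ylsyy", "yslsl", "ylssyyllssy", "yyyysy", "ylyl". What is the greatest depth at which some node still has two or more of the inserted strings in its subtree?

Look for the deepest trie node that still has at least two words in its subtree.
"ylssylyyy" and "ylssylyyyy" agree on "ylssylyyy" (9 characters) before diverging; nothing deeper is shared.
Longest shared-prefix length: 9

9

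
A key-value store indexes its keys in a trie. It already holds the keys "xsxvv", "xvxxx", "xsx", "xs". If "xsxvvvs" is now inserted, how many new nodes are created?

2

Walking "xsxvvvs" from the root, the first 5 characters ("xsxvv") follow existing edges; "v" is the first miss.
So 7 − 5 = 2 new nodes.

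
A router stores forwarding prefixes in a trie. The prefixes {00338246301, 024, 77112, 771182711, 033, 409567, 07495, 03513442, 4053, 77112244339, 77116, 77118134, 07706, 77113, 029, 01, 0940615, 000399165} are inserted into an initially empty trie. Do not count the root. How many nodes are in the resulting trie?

Trace insertions, counting only characters that open a new branch:
  "00338246301" → 11 new (0, 0, 3, 3, 8, 2, 4, 6, 3, 0, 1)
  "024" → prefix "0" already present; 2 new (2, 4)
  "77112" → 5 new (7, 7, 1, 1, 2)
  "771182711" → prefix "7711" already present; 5 new (8, 2, 7, 1, 1)
  "033" → prefix "0" already present; 2 new (3, 3)
  "409567" → 6 new (4, 0, 9, 5, 6, 7)
  "07495" → prefix "0" already present; 4 new (7, 4, 9, 5)
  "03513442" → prefix "03" already present; 6 new (5, 1, 3, 4, 4, 2)
  "4053" → prefix "40" already present; 2 new (5, 3)
  "77112244339" → prefix "77112" already present; 6 new (2, 4, 4, 3, 3, 9)
  "77116" → prefix "7711" already present; 1 new (6)
  "77118134" → prefix "77118" already present; 3 new (1, 3, 4)
  "07706" → prefix "07" already present; 3 new (7, 0, 6)
  "77113" → prefix "7711" already present; 1 new (3)
  "029" → prefix "02" already present; 1 new (9)
  "01" → prefix "0" already present; 1 new (1)
  "0940615" → prefix "0" already present; 6 new (9, 4, 0, 6, 1, 5)
  "000399165" → prefix "00" already present; 7 new (0, 3, 9, 9, 1, 6, 5)
Total nodes = 11 + 2 + 5 + 5 + 2 + 6 + 4 + 6 + 2 + 6 + 1 + 3 + 3 + 1 + 1 + 1 + 6 + 7 = 72

72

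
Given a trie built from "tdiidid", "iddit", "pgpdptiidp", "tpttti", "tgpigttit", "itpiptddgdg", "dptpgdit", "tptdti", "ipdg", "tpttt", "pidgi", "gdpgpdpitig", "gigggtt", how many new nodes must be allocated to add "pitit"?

3

"pi" is already a path in the trie; the remaining "tit" must be added.
So 5 − 2 = 3 new nodes.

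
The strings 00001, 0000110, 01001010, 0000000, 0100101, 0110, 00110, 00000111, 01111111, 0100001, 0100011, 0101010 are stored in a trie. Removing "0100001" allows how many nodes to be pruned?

After clearing the end-marker at "0100001", prune upward until reaching a node still needed by another word.
The suffix "01" (2 nodes) is used only by "0100001"; the node for "01000" still has the child "1", so pruning stops there.
Nodes removed: 2

2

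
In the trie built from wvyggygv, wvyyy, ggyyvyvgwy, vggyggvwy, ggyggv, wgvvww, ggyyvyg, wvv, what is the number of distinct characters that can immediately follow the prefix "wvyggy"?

Walk "wvyggy" from the root, arriving at one node.
Distinct next characters after "wvyggy": g.
That node has 1 child edge.

1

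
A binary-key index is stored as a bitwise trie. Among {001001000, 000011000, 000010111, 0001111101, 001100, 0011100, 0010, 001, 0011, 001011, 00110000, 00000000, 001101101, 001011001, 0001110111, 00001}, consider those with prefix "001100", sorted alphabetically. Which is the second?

00110000

Words with prefix "001100", in lexicographic order: "001100", "00110000"
The 2nd is 00110000.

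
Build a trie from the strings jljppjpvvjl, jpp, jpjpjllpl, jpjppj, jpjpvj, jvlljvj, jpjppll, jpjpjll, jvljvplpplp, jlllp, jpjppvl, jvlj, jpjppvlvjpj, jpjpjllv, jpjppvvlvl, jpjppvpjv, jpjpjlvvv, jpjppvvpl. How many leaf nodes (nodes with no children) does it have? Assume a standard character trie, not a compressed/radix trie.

15

Leaves are exactly the stored words that no other stored word extends.
Those words: "jljppjpvvjl", "jlllp", "jpjpjllpl", "jpjpjllv", "jpjpjlvvv", "jpjppj", "jpjppll", "jpjppvlvjpj", "jpjppvpjv", "jpjppvvlvl", "jpjppvvpl", "jpjpvj", "jpp", "jvljvplpplp", "jvlljvj"
Leaf count: 15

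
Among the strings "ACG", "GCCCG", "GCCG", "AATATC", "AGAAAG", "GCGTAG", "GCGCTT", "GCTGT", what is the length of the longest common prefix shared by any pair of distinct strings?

Equivalently: take the maximum, over all pairs, of their longest common prefix length.
e.g. "GCCCG" and "GCCG" share the prefix "GCC" of length 3; no pair shares a longer one.
Longest shared-prefix length: 3

3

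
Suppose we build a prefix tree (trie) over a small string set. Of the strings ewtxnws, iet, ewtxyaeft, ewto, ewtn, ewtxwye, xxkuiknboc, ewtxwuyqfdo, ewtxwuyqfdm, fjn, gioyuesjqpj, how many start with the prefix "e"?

Walk to "e"; the words in its subtree are exactly those with that prefix.
Matches: "ewtn", "ewto", "ewtxnws", "ewtxwuyqfdm", "ewtxwuyqfdo", "ewtxwye", "ewtxyaeft"
Count: 7

7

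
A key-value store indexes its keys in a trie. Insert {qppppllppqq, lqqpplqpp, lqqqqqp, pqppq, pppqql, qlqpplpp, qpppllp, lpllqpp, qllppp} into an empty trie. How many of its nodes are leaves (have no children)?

9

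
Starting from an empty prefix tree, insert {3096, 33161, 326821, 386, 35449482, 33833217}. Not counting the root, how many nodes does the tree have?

For each word, the new-node count is its length minus the longest prefix already in the trie:
  "3096" → 4 new (3, 0, 9, 6)
  "33161" → prefix "3" already present; 4 new (3, 1, 6, 1)
  "326821" → prefix "3" already present; 5 new (2, 6, 8, 2, 1)
  "386" → prefix "3" already present; 2 new (8, 6)
  "35449482" → prefix "3" already present; 7 new (5, 4, 4, 9, 4, 8, 2)
  "33833217" → prefix "33" already present; 6 new (8, 3, 3, 2, 1, 7)
Total nodes = 4 + 4 + 5 + 2 + 7 + 6 = 28

28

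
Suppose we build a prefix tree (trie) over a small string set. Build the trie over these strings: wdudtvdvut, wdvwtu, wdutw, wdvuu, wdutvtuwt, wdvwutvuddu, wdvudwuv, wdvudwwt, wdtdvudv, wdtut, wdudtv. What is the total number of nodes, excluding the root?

Insert word by word; a character creates a node only if that edge doesn't already exist:
  "wdudtvdvut" → 10 new (w, d, u, d, t, v, d, v, u, t)
  "wdvwtu" → prefix "wd" already present; 4 new (v, w, t, u)
  "wdutw" → prefix "wdu" already present; 2 new (t, w)
  "wdvuu" → prefix "wdv" already present; 2 new (u, u)
  "wdutvtuwt" → prefix "wdut" already present; 5 new (v, t, u, w, t)
  "wdvwutvuddu" → prefix "wdvw" already present; 7 new (u, t, v, u, d, d, u)
  "wdvudwuv" → prefix "wdvu" already present; 4 new (d, w, u, v)
  "wdvudwwt" → prefix "wdvudw" already present; 2 new (w, t)
  "wdtdvudv" → prefix "wd" already present; 6 new (t, d, v, u, d, v)
  "wdtut" → prefix "wdt" already present; 2 new (u, t)
  "wdudtv" → prefix "wdudtv" already present; 0 new (none)
Total nodes = 10 + 4 + 2 + 2 + 5 + 7 + 4 + 2 + 6 + 2 + 0 = 44

44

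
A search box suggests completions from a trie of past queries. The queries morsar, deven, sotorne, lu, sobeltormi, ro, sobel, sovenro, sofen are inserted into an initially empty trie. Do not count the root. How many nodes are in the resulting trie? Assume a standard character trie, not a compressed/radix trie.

For each word, the new-node count is its length minus the longest prefix already in the trie:
  "morsar" → 6 new (m, o, r, s, a, r)
  "deven" → 5 new (d, e, v, e, n)
  "sotorne" → 7 new (s, o, t, o, r, n, e)
  "lu" → 2 new (l, u)
  "sobeltormi" → prefix "so" already present; 8 new (b, e, l, t, o, r, m, i)
  "ro" → 2 new (r, o)
  "sobel" → prefix "sobel" already present; 0 new (none)
  "sovenro" → prefix "so" already present; 5 new (v, e, n, r, o)
  "sofen" → prefix "so" already present; 3 new (f, e, n)
Total nodes = 6 + 5 + 7 + 2 + 8 + 2 + 0 + 5 + 3 = 38

38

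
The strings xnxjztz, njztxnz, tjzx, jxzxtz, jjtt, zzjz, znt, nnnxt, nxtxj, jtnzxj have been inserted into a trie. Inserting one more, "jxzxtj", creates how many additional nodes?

1

Walking "jxzxtj" from the root, the first 5 characters ("jxzxt") follow existing edges; "j" is the first miss.
So 6 − 5 = 1 new nodes.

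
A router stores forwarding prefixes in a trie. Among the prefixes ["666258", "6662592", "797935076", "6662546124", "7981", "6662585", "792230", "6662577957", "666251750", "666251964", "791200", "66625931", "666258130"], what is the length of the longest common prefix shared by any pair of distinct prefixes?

6

Equivalently: take the maximum, over all pairs, of their longest common prefix length.
e.g. "666251750" and "666251964" share the prefix "666251" of length 6; no pair shares a longer one.
Longest shared-prefix length: 6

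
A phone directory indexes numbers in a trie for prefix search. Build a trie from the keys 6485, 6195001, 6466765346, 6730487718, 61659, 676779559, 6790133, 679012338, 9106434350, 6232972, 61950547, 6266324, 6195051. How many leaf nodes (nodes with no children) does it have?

13

A leaf is a node with no children — equivalently, the end of a word that is not a proper prefix of any other stored word.
Those words: "61659", "6195001", "6195051", "61950547", "6232972", "6266324", "6466765346", "6485", "6730487718", "676779559", "679012338", "6790133", "9106434350"
Leaf count: 13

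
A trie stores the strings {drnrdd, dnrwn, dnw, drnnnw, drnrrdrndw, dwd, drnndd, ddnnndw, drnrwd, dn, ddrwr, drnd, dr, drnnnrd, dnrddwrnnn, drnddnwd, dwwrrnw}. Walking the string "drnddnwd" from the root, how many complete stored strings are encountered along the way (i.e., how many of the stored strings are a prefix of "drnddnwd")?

3

Walk "drnddnwd" from the root; an end-of-word marker is hit whenever a stored word is a prefix of "drnddnwd".
Prefixes of the query that are stored words: "dr", "drnd", "drnddnwd"
Count: 3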